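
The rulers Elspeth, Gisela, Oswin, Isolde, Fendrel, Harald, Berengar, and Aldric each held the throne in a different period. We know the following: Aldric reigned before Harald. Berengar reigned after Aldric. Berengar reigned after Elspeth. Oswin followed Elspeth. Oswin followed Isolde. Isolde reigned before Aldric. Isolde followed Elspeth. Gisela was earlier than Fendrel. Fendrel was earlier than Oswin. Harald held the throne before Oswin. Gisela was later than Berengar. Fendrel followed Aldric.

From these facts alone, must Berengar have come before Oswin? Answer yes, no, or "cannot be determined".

Chain the constraints: Berengar → Gisela → Fendrel → Oswin. Each link is directly stated, so Berengar comes before Oswin.

yes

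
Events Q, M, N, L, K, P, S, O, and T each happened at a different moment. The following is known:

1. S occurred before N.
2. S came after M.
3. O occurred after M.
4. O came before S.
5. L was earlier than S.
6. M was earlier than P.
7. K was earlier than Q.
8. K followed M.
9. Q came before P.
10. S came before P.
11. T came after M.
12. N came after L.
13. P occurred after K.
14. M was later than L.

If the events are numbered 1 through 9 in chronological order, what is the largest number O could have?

O must come before N, P, and S — 3 events forced after it.
Everything else can be placed before O in some valid order, so O can sit as late as position 9 − 3 = 6.

6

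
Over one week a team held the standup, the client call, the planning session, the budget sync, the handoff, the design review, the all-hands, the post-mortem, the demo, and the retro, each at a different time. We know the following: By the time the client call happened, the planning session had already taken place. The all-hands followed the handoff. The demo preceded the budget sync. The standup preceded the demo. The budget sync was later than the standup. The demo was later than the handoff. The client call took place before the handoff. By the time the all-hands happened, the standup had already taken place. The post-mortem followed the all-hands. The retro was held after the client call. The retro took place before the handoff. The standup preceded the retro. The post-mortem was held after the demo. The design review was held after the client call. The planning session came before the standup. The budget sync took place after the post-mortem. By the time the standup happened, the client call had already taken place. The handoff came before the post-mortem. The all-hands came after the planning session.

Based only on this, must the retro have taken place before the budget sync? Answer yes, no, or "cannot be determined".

Chain the constraints: the retro → the handoff → the demo → the budget sync. Each link is directly stated, so the retro comes before the budget sync.

yes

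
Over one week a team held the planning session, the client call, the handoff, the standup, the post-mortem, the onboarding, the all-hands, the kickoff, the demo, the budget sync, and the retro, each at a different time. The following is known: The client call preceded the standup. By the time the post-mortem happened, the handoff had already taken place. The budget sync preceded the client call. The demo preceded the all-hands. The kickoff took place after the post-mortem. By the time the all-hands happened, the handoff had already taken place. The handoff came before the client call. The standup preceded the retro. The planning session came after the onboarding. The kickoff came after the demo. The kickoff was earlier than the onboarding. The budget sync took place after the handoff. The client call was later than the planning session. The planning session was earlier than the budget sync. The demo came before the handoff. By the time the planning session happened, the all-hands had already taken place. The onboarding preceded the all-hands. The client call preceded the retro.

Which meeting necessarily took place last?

the retro

Every other meeting has a chain of constraints placing it before the retro, so the retro is last.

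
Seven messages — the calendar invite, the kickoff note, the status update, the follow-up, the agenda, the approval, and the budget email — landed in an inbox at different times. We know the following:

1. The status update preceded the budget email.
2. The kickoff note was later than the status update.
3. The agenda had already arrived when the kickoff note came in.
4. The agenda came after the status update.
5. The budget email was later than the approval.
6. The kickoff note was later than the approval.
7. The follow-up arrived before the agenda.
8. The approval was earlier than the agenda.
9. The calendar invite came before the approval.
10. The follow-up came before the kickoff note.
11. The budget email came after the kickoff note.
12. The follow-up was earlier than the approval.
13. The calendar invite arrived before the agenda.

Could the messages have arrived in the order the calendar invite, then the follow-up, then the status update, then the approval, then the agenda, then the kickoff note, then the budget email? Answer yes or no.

yes

Check each stated constraint against the proposed order — e.g. the status update is ahead of the budget email; the follow-up is ahead of the kickoff note. Every pair is in the required order; nothing is violated.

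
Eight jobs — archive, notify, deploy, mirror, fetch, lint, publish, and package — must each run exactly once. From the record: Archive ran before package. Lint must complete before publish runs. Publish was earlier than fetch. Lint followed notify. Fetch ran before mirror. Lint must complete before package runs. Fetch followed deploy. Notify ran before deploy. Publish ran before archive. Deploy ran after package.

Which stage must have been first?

Notify has a chain of constraints placing it before every other stage, so notify must be first.

notify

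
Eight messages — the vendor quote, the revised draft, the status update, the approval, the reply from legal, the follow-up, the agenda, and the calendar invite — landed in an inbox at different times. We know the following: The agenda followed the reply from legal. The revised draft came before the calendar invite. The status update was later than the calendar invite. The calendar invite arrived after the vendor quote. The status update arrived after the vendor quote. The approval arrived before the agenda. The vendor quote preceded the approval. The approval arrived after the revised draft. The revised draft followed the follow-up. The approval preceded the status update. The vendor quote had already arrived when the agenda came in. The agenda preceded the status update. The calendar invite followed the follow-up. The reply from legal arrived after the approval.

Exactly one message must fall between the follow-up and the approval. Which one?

Tracing the constraints gives the follow-up → the revised draft → the approval, so the revised draft sits after the follow-up and before the approval.
No other message is forced both after the follow-up and before the approval.

the revised draft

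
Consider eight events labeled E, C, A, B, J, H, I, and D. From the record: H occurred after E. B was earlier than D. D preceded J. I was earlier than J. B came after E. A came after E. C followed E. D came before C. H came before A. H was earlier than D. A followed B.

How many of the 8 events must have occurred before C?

Directly stated before C: D and E.
B reaches C via B → D → C.
H reaches C via H → D → C.
That's B, D, E, and H — 4 in all.

4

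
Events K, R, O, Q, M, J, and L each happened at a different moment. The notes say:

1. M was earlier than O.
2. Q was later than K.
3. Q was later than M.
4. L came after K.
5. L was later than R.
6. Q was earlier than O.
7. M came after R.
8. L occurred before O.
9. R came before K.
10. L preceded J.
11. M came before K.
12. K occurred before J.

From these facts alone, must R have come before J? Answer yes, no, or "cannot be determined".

Chain the constraints: R → L → J. Each link is directly stated, so R comes before J.

yes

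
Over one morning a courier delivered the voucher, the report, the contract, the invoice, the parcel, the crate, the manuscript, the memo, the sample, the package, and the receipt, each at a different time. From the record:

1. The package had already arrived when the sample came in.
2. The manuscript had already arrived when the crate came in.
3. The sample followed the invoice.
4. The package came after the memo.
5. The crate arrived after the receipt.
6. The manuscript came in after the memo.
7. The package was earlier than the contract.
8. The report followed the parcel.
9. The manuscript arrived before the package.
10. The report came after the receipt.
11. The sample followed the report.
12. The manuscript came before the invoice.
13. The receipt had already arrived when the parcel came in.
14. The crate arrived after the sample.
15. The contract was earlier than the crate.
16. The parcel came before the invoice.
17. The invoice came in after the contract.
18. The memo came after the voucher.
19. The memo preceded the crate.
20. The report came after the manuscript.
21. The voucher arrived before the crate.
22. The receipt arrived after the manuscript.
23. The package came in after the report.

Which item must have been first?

the voucher

The voucher has a chain of constraints placing it before every other item, so the voucher must be first.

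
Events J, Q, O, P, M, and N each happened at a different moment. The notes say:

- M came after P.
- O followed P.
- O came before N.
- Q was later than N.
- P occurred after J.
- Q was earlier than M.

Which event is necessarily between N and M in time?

Q

Tracing the constraints gives N → Q → M, so Q sits after N and before M.
No other event is forced both after N and before M.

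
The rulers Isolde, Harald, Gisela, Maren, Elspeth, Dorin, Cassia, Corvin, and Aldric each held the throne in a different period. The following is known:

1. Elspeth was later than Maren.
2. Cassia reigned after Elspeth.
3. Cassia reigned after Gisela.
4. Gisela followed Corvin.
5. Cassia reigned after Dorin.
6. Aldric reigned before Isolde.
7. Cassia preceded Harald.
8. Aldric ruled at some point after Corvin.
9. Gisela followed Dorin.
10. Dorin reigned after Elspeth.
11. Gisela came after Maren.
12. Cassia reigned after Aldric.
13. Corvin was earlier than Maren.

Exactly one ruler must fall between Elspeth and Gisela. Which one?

Dorin

Tracing the constraints gives Elspeth → Dorin → Gisela, so Dorin sits after Elspeth and before Gisela.
No other ruler is forced both after Elspeth and before Gisela.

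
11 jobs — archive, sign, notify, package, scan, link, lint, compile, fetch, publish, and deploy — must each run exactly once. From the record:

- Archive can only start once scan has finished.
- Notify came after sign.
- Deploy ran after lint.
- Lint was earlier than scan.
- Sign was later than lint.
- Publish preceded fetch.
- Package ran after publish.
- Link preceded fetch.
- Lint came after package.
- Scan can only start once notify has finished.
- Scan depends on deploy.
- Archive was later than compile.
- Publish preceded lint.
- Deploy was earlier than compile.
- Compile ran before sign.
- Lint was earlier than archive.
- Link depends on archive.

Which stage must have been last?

fetch

Every other stage has a chain of constraints placing it before fetch, so fetch is last.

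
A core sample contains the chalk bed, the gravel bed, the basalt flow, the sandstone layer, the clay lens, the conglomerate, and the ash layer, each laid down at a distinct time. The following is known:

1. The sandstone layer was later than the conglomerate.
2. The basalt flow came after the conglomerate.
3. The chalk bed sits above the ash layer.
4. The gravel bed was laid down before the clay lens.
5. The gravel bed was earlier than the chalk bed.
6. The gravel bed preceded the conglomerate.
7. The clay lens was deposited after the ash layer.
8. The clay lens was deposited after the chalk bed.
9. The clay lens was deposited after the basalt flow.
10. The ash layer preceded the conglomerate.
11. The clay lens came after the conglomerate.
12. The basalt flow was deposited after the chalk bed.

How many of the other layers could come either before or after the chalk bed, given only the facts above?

Forced before the chalk bed: the ash layer and the gravel bed; forced after the chalk bed: the basalt flow and the clay lens.
That leaves the conglomerate and the sandstone layer with no forced order relative to the chalk bed — 2.

2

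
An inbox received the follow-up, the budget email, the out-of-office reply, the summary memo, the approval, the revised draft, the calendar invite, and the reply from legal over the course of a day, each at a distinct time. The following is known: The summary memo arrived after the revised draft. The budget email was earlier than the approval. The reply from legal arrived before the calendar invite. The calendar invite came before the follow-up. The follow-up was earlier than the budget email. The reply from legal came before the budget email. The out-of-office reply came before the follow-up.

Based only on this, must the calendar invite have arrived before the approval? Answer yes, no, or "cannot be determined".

yes

Chain the constraints: the calendar invite → the follow-up → the budget email → the approval. Each link is directly stated, so the calendar invite comes before the approval.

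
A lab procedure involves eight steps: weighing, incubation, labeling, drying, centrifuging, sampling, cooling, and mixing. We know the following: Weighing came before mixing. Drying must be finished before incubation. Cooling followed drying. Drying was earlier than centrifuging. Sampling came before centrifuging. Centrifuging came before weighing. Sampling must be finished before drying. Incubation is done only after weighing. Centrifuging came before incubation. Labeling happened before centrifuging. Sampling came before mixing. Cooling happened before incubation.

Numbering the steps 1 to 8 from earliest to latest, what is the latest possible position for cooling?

Cooling must come before incubation — 1 step forced after it.
Everything else can be placed before cooling in some valid order, so cooling can sit as late as position 8 − 1 = 7.

7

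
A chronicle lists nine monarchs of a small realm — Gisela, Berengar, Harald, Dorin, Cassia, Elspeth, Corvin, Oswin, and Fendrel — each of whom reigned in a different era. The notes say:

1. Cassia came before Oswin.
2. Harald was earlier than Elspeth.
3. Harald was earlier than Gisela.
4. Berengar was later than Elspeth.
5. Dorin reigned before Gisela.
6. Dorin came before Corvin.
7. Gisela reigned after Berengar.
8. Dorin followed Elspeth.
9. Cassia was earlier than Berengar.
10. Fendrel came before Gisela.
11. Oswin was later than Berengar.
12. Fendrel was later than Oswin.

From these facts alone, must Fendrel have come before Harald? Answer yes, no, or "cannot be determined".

Tracing the constraints gives Harald → Elspeth → Berengar → Oswin → Fendrel, so Harald must come before Fendrel.
That means Fendrel cannot be before Harald.

no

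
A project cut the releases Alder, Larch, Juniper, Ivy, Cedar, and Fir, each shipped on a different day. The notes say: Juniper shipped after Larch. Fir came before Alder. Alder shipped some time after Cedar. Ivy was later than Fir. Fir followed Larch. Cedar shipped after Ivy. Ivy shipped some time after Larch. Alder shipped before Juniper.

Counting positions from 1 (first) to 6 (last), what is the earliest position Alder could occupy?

5

Cedar, Fir, Ivy, and Larch must all come before Alder — 4 forced predecessors.
Nothing else is forced ahead of Alder, so its earliest slot is position 4 + 1 = 5.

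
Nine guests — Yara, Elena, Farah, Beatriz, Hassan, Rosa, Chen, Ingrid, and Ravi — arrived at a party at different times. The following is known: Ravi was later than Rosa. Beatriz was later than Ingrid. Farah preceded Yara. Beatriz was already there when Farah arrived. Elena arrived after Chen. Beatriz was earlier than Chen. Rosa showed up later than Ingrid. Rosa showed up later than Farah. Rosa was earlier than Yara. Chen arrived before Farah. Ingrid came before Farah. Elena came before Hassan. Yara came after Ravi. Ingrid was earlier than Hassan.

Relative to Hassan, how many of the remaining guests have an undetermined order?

4

Forced before Hassan: Beatriz, Chen, Elena, and Ingrid.
That leaves Farah, Ravi, Rosa, and Yara with no forced order relative to Hassan — 4.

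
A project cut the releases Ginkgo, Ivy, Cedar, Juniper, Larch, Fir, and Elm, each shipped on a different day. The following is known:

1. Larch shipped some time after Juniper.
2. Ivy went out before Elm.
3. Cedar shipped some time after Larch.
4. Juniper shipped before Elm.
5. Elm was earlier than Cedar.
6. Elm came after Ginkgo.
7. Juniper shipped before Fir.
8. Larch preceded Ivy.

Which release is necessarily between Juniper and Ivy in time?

Larch

Tracing the constraints gives Juniper → Larch → Ivy, so Larch sits after Juniper and before Ivy.
No other release is forced both after Juniper and before Ivy.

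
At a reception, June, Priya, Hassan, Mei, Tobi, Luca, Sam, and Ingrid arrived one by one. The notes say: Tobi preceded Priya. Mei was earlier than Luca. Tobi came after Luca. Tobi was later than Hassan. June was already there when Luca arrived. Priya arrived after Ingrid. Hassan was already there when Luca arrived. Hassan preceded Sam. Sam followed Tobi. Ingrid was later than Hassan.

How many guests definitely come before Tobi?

4

Directly stated before Tobi: Hassan and Luca.
June reaches Tobi via June → Luca → Tobi.
Mei reaches Tobi via Mei → Luca → Tobi.
That's Hassan, June, Luca, and Mei — 4 in all.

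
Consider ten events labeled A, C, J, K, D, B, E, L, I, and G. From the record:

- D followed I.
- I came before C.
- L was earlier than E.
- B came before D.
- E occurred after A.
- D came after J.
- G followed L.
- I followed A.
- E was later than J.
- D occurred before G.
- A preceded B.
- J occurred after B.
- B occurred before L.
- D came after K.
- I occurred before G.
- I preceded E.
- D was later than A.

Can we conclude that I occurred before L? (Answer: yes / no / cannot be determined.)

No chain of stated constraints runs from I to L, and none runs from L to I either.
So the relative order of I and L is not fixed by the given facts.

cannot be determined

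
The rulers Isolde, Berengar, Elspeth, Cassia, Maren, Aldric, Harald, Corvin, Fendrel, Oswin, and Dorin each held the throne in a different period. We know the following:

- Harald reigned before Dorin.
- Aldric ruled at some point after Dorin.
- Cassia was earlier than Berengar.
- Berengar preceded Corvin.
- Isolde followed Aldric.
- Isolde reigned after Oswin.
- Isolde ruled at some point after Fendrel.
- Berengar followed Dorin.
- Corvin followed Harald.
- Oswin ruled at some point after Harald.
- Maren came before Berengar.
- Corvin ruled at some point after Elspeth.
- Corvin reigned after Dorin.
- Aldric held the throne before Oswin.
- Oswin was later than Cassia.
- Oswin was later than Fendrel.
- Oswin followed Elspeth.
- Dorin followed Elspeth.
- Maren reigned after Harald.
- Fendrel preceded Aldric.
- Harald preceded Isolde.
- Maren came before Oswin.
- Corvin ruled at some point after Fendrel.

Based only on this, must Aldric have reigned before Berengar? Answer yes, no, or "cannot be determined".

cannot be determined

No chain of stated constraints runs from Aldric to Berengar, and none runs from Berengar to Aldric either.
So the relative order of Aldric and Berengar is not fixed by the given facts.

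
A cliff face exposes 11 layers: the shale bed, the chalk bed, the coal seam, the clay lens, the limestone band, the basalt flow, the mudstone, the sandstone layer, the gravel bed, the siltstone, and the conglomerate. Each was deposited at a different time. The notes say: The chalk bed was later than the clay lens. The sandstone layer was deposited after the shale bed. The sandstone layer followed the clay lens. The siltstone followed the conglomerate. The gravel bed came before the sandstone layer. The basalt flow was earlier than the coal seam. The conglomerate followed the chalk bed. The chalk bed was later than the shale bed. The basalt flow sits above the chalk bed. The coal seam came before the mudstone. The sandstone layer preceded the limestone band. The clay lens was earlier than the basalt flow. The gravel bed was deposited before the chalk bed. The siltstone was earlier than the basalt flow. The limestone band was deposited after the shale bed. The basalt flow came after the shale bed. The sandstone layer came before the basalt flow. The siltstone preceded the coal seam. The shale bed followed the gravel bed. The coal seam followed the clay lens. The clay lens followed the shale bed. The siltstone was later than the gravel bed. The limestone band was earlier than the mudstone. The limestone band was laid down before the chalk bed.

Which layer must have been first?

The gravel bed has a chain of constraints placing it before every other layer, so the gravel bed must be first.

the gravel bed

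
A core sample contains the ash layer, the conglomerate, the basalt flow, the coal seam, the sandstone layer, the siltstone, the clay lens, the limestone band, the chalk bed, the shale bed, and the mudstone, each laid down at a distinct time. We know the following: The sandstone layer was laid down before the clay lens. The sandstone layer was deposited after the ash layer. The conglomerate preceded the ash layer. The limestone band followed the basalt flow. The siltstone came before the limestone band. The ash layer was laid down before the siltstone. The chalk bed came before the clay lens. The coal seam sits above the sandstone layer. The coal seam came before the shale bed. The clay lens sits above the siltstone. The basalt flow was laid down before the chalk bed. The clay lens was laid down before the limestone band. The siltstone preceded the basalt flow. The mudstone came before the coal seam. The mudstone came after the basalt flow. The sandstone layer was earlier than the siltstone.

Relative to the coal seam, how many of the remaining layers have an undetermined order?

Forced before the coal seam: the ash layer, the basalt flow, the conglomerate, the mudstone, the sandstone layer, and the siltstone; forced after the coal seam: the shale bed.
That leaves the chalk bed, the clay lens, and the limestone band with no forced order relative to the coal seam — 3.

3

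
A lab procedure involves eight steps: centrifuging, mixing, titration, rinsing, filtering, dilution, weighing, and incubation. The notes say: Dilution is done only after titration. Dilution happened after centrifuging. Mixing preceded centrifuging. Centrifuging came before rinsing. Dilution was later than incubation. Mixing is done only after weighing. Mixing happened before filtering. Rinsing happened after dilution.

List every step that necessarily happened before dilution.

centrifuging, incubation, mixing, titration, weighing

Directly stated before dilution: centrifuging, incubation, and titration.
Mixing reaches dilution via mixing → centrifuging → dilution.
Weighing reaches dilution via weighing → mixing → centrifuging → dilution.
No chain forces rinsing (or any of the others) ahead of dilution.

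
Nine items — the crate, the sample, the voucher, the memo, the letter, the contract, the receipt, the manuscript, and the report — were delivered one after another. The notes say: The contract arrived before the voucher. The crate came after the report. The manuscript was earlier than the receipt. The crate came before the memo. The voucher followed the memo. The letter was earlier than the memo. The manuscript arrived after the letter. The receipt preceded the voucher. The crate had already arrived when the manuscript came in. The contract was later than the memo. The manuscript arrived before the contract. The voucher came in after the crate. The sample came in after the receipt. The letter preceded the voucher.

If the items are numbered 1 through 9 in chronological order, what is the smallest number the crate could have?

The report must come before the crate — 1 forced predecessor.
Nothing else is forced ahead of the crate, so its earliest slot is position 1 + 1 = 2.

2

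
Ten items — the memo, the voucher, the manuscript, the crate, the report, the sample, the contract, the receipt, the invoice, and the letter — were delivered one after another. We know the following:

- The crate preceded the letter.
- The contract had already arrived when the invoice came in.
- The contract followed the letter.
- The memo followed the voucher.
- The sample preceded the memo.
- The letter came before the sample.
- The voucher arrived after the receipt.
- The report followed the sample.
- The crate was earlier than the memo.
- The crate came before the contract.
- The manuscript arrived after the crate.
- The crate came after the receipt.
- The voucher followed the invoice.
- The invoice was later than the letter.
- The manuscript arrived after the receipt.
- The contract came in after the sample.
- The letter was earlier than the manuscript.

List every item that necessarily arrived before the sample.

Directly stated before the sample: the letter.
The crate reaches the sample via the crate → the letter → the sample.
The receipt reaches the sample via the receipt → the crate → the letter → the sample.
No chain forces the manuscript (or any of the others) ahead of the sample.

the crate, the letter, the receipt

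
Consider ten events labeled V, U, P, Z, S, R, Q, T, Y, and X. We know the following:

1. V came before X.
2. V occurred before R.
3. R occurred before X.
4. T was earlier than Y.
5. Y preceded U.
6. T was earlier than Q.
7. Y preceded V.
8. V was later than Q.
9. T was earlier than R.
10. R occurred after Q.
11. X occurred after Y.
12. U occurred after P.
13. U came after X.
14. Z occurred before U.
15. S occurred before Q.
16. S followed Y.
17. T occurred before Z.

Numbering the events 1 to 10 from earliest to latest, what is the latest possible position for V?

V must come before R, U, and X — 3 events forced after it.
Everything else can be placed before V in some valid order, so V can sit as late as position 10 − 3 = 7.

7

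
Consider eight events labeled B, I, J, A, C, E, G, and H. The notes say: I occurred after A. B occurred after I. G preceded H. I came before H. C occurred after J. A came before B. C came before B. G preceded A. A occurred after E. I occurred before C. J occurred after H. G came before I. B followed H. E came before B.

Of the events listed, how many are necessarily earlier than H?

Directly stated before H: G and I.
A reaches H via A → I → H.
E reaches H via E → A → I → H.
No chain forces B (or any of the others) ahead of H.
That's A, E, G, and I — 4 in all.

4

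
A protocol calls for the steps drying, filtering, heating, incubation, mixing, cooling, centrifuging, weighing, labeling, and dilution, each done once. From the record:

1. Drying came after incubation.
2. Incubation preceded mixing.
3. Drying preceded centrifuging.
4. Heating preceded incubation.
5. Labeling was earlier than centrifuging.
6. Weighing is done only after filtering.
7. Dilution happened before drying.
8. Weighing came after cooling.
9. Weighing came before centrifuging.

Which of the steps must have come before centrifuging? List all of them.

cooling, dilution, drying, filtering, heating, incubation, labeling, weighing

Directly stated before centrifuging: drying, labeling, and weighing.
Cooling reaches centrifuging via cooling → weighing → centrifuging.
Dilution reaches centrifuging via dilution → drying → centrifuging.
Filtering reaches centrifuging via filtering → weighing → centrifuging.
Likewise heating and incubation each reach centrifuging by chaining the stated constraints.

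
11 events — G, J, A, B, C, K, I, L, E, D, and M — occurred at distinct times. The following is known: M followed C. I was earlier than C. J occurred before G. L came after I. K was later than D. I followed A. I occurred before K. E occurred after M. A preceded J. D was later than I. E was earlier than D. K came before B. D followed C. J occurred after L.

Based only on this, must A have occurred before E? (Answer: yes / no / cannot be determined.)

yes

Chain the constraints: A → I → C → M → E. Each link is directly stated, so A comes before E.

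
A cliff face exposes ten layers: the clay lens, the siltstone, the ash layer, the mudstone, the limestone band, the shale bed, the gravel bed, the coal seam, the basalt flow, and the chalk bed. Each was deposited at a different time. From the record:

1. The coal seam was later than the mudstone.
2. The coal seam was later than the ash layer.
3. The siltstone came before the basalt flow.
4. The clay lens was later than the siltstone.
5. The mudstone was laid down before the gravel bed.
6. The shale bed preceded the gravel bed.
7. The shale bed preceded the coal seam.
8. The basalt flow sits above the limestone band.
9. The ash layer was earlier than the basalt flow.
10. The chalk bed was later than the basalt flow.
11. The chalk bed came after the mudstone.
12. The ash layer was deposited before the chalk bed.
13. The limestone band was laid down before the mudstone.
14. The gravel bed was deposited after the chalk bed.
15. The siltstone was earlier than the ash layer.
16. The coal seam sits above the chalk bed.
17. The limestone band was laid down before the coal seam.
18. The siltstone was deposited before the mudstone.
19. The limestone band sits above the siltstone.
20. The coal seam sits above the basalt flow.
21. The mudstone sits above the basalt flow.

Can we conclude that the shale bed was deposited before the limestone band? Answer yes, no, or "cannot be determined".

cannot be determined

No chain of stated constraints runs from the shale bed to the limestone band, and none runs from the limestone band to the shale bed either.
So the relative order of the shale bed and the limestone band is not fixed by the given facts.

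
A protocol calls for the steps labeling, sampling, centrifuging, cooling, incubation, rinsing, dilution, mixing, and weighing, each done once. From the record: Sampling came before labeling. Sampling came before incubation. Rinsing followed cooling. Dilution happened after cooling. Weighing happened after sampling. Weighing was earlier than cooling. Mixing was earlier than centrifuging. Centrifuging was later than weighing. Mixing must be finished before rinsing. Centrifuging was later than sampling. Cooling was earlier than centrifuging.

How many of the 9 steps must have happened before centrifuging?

Directly stated before centrifuging: cooling, mixing, sampling, and weighing.
No chain forces labeling (or any of the others) ahead of centrifuging.
That's cooling, mixing, sampling, and weighing — 4 in all.

4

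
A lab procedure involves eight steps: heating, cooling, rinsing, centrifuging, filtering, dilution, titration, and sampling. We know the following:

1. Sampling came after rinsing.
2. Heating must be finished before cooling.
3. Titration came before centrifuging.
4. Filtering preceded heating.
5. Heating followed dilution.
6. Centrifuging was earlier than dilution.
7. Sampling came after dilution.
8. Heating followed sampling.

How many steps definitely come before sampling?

Directly stated before sampling: dilution and rinsing.
Centrifuging reaches sampling via centrifuging → dilution → sampling.
Titration reaches sampling via titration → centrifuging → dilution → sampling.
That's centrifuging, dilution, rinsing, and titration — 4 in all.

4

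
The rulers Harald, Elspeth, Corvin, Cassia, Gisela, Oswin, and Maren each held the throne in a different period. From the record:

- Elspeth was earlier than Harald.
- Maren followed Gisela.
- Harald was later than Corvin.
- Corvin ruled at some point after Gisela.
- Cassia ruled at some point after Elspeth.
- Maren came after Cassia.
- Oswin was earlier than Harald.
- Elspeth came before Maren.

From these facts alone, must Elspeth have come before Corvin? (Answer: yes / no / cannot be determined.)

cannot be determined

No chain of stated constraints runs from Elspeth to Corvin, and none runs from Corvin to Elspeth either.
So the relative order of Elspeth and Corvin is not fixed by the given facts.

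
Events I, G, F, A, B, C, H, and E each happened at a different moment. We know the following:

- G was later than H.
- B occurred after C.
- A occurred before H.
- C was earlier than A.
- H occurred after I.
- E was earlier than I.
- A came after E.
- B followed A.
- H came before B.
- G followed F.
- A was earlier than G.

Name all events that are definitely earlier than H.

Directly stated before H: A and I.
C reaches H via C → A → H.
E reaches H via E → I → H.
No chain forces B (or any of the others) ahead of H.

A, C, E, I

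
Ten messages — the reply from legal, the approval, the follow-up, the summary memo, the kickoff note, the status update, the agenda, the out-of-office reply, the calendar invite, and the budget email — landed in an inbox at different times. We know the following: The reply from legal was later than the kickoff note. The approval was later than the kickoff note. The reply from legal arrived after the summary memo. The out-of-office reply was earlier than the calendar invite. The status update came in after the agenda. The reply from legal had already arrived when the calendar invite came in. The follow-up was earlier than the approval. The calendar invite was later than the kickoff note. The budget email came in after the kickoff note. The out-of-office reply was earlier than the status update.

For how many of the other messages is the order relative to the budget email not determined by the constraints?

Forced before the budget email: the kickoff note.
That leaves the agenda, the approval, the calendar invite, the follow-up, the out-of-office reply, the reply from legal, the status update, and the summary memo with no forced order relative to the budget email — 8.

8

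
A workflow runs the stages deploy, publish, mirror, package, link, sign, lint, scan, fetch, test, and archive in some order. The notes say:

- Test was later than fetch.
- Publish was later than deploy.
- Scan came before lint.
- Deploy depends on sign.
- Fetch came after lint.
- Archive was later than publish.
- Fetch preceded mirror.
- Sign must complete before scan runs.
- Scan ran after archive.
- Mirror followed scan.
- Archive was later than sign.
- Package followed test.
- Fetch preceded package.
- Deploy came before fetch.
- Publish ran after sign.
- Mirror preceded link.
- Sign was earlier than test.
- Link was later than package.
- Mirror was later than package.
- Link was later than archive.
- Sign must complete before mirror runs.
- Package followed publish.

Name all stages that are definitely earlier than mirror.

Directly stated before mirror: fetch, package, scan, and sign.
Archive reaches mirror via archive → scan → mirror.
Deploy reaches mirror via deploy → fetch → mirror.
Lint reaches mirror via lint → fetch → mirror.
Likewise publish and test each reach mirror by chaining the stated constraints.

archive, deploy, fetch, lint, package, publish, scan, sign, test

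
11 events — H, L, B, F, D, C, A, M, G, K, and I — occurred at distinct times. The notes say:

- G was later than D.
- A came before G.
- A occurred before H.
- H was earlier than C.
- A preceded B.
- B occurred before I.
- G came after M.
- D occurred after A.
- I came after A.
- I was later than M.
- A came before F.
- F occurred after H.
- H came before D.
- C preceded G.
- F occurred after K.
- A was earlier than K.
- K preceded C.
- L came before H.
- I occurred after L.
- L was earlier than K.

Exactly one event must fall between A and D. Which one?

H

Tracing the constraints gives A → H → D, so H sits after A and before D.
No other event is forced both after A and before D.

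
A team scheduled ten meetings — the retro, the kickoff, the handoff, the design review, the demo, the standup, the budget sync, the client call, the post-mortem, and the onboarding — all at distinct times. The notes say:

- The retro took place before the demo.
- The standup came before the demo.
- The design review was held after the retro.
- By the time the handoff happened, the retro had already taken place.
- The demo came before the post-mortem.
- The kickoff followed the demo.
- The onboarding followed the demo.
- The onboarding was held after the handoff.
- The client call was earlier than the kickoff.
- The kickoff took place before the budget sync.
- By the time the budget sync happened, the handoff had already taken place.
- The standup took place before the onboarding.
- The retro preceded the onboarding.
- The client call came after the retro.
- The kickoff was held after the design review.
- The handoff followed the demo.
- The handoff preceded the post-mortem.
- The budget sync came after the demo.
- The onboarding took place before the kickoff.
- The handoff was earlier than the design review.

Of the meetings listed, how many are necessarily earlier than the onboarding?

4

Directly stated before the onboarding: the demo, the handoff, the retro, and the standup.
No chain forces the design review (or any of the others) ahead of the onboarding.
That's the demo, the handoff, the retro, and the standup — 4 in all.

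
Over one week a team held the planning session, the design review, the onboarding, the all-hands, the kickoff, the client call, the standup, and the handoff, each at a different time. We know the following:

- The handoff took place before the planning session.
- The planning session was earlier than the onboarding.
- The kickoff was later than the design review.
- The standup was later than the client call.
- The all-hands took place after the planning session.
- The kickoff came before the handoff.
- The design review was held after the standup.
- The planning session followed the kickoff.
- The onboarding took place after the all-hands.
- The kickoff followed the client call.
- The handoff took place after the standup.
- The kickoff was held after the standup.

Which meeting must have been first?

the client call

The client call has a chain of constraints placing it before every other meeting, so the client call must be first.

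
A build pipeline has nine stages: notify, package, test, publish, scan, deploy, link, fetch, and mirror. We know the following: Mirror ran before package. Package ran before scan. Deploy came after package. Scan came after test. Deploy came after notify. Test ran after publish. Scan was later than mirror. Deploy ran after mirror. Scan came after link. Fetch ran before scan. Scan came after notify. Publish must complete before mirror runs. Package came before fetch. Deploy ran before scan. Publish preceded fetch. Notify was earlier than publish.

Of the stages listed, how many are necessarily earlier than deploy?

Directly stated before deploy: mirror, notify, and package.
Publish reaches deploy via publish → mirror → deploy.
No chain forces scan (or any of the others) ahead of deploy.
That's mirror, notify, package, and publish — 4 in all.

4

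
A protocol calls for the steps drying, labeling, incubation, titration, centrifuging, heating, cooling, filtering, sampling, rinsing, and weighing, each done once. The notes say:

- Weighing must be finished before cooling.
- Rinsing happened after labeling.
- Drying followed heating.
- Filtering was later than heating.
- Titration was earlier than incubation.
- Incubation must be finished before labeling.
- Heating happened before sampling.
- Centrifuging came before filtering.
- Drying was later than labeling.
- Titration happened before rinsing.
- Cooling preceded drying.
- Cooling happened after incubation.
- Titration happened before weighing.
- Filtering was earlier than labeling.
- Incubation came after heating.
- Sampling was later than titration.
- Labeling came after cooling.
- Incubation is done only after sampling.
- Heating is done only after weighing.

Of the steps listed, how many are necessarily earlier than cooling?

Directly stated before cooling: incubation and weighing.
Heating reaches cooling via heating → incubation → cooling.
Sampling reaches cooling via sampling → incubation → cooling.
Titration reaches cooling via titration → incubation → cooling.
No chain forces rinsing (or any of the others) ahead of cooling.
That's heating, incubation, sampling, titration, and weighing — 5 in all.

5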